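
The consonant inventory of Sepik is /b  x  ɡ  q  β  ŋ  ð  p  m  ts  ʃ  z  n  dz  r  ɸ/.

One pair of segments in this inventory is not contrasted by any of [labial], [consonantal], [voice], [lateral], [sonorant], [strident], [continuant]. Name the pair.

Both /n/ and /ŋ/ are [−labial], [+consonantal], [+voice], [−lateral], [+sonorant], [−strident], [−continuant]. Since the list omits [coronal] and [dorsal] — which do distinguish the alveolar nasal from the velar nasal — this pair collapses; all other pairs remain distinct.

n, ŋ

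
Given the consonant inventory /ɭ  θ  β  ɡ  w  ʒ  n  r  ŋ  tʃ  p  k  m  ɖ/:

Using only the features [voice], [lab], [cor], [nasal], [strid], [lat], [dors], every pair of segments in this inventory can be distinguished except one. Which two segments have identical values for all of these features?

/r/ (alveolar trill) and /ɖ/ (voiced retroflex stop) are both [+voice], [−labial], [+coronal], [−nasal], [−strident], [−lateral], [−dorsal], so none of the listed features separates them. (They do differ in [sonorant], [continuant] and [anterior], which are not among the given features.) Every other pair in the inventory differs on at least one listed feature.

r, ɖ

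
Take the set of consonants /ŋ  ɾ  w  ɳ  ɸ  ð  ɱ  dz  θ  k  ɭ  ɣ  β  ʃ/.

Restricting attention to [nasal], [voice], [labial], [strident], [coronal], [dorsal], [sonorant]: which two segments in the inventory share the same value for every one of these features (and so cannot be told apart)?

On the given features, /ɭ/ and /ɾ/ have an identical profile: [-nasal], [+voice], [-labial], [-strident], [+coronal], [-dorsal], [+sonorant]. No other two segments in the inventory coincide on all 7 features. (They do differ in [lateral] and [anterior], which are not among the given features.)

ɭ, ɾ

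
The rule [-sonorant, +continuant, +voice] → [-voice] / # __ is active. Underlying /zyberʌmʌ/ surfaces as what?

/z/ satisfies [-sonorant, +continuant, +voice] and sits in # __. The [-voice] counterpart of the voiced alveolar fricative is /s/. Other segments in /zyberʌmʌ/ either fail the structural description or are not in the environment, so the surface form is [syberʌmʌ].

[syberʌmʌ]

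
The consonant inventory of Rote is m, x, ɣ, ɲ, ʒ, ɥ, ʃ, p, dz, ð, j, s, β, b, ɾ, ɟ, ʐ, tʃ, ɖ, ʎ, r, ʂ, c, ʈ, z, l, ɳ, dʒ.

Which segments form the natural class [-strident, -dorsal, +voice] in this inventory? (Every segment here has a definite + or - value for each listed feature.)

First, the [-strident] segments are /m, x, ɣ, ɲ, ɥ, p, ð, j, β, b, ɾ, ɟ, ɖ, ʎ, r, c, ʈ, l, ɳ/.
Within that set, [-dorsal] gives /m, p, ð, β, b, ɾ, ɖ, r, ʈ, l, ɳ/.
Among these, [+voice] leaves /m, ð, β, b, ɾ, ɖ, r, l, ɳ/.

m, ð, β, b, ɾ, ɖ, r, l, ɳ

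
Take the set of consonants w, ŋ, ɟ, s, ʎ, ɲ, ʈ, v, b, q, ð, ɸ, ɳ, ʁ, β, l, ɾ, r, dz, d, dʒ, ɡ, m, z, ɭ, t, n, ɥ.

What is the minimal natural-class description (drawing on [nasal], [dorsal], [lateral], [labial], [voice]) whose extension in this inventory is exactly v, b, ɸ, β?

[−nasal, +labial, −dorsal]

Every target segment is [−nasal], [+labial], [−dorsal]; each remaining inventory member fails at least one of these. Each conjunct is needed — [+labial, −dorsal] alone would also admit /m/; [−nasal, −dorsal] alone would also admit /s, ʈ, ð, l, …/; [−nasal, +labial] alone would also admit /w, ɥ/ — and no other combination of two listed features has exactly this extension, so three is the minimum.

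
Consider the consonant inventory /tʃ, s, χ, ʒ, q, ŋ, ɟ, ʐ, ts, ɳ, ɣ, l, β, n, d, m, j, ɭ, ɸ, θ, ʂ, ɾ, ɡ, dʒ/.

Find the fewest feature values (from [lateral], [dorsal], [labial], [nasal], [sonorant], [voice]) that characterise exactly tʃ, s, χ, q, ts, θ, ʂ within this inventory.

[−voice, −labial]

The class [−voice], [−labial] has exactly /tʃ, s, χ, q, ts, θ, ʂ/ as its extension in this inventory. No smaller conjunction from the listed features achieves this: [−labial] alone would also admit /ʒ, ŋ, ɟ, ʐ, …/; [−voice] alone would also admit /ɸ/; and checking the remaining single features turns up none with this extension.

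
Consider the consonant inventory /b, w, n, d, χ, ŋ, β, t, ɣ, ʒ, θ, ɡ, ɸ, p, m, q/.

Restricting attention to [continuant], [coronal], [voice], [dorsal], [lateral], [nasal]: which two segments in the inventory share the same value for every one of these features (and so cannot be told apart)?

ɣ, w

/ɣ/ (voiced velar fricative) and /w/ (labial-velar glide) are both [+continuant], [-coronal], [+voice], [+dorsal], [-lateral], [-nasal], so none of the listed features separates them. (They do differ in [sonorant], [labial] and [round], which are not among the given features.) Every other pair in the inventory differs on at least one listed feature.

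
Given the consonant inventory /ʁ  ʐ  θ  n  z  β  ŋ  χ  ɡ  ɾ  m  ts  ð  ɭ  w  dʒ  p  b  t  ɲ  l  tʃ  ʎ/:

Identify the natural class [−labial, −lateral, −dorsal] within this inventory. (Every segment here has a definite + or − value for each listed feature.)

Eliminate segments failing any feature: /ʁ, ŋ, χ, ɡ, ɲ/ are [+dorsal]; /β, m, w, p, b/ are [+labial]; /ɭ, l, ʎ/ are [+lateral]. The remaining /ʐ, θ, n, z, ɾ, ts, ð, dʒ, t, tʃ/ satisfy [−labial], [−lateral], [−dorsal].

ʐ, θ, n, z, ɾ, ts, ð, dʒ, t, tʃ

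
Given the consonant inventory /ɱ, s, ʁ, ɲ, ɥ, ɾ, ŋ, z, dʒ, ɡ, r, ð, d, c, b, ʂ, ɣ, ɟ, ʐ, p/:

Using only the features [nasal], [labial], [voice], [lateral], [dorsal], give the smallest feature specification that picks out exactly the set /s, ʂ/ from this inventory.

[-voice, -labial, -dorsal]

The class [-voice], [-labial], [-dorsal] has exactly /s, ʂ/ as its extension in this inventory. No smaller conjunction from the listed features achieves this: [-labial, -dorsal] alone would also admit /ɾ, z, dʒ, r, …/; [-voice, -dorsal] alone would also admit /p/; [-voice, -labial] alone would also admit /c/; and checking the remaining two-feature bundles turns up none with this extension.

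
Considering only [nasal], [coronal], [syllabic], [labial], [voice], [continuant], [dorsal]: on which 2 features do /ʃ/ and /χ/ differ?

The two segments share [−nasal], [−syllabic], [−labial], [−voice], [+continuant]. The only features from the list on which they differ: /ʃ/ is [+coronal] while /χ/ is [−coronal]; /ʃ/ is [−dorsal] while /χ/ is [+dorsal].

[coronal], [dorsal]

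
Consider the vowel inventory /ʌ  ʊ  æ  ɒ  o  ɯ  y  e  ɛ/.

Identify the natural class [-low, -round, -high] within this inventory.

First, the [-low] segments are /ʌ, ʊ, o, ɯ, y, e, ɛ/.
Among these, [-round] gives /ʌ, ɯ, e, ɛ/.
Among these, [-high] leaves /ʌ, e, ɛ/.

ʌ, e, ɛ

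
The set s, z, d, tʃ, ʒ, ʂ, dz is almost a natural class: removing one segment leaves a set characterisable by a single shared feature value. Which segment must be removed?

d

/tʃ, ʂ, ʒ, s, dz, z/ are all [+strident], but /d/ (voiced alveolar stop) is [−strident]. No other single segment can be removed to leave a set sharing one feature value that the removed segment lacks, so /d/ is the odd one out.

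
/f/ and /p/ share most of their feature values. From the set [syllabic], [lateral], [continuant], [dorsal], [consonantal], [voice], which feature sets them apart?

/f/ is the voiceless labiodental fricative and /p/ is the voiceless bilabial stop. Both are [-syllabic], [-lateral], [-dorsal], [+consonantal], [-voice]. /f/ is [+continuant] while /p/ is [-continuant], so the distinguishing feature is [continuant].

[continuant]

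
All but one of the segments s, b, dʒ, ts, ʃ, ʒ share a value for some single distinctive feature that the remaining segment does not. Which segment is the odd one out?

b

/ts, s, ʒ, dʒ, ʃ/ are all [+strident], but /b/ (voiced bilabial stop) is [-strident]. No other single segment can be removed to leave a set sharing one feature value that the removed segment lacks, so /b/ is the odd one out.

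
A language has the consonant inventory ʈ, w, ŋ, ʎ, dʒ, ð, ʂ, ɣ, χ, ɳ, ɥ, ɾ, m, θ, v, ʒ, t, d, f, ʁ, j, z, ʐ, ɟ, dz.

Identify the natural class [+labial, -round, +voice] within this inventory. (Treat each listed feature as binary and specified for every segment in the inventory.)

Checking each segment against [+labial], [-round], [+voice]: /m/ (bilabial nasal), /v/ (voiced labiodental fricative) satisfy every feature; every other segment in the inventory fails at least one.

m, v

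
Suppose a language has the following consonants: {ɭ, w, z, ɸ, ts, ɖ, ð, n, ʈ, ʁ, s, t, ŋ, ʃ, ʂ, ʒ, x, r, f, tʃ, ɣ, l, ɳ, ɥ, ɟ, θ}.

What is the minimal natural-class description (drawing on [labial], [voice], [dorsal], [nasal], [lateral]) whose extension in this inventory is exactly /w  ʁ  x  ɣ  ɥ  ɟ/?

[-nasal, +dorsal]

/w, ʁ, x, ɣ, ɥ, ɟ/ are all [-nasal], [+dorsal], and no other segment in the inventory matches both values. Dropping any one of them over-generates: [+dorsal] alone would also admit /ŋ/; [-nasal] alone would also admit /ɭ, z, ɸ, ts, …/. No other single listed feature picks out exactly this set either, so fewer than two features will not do.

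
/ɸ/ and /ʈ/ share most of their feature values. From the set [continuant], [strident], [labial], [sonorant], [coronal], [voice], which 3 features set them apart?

The two segments share [−strident], [−sonorant], [−voice]. The only features from the list on which they differ: /ɸ/ is [+continuant] while /ʈ/ is [−continuant]; /ɸ/ is [+labial] while /ʈ/ is [−labial]; /ɸ/ is [−coronal] while /ʈ/ is [+coronal].

[continuant], [labial], [coronal]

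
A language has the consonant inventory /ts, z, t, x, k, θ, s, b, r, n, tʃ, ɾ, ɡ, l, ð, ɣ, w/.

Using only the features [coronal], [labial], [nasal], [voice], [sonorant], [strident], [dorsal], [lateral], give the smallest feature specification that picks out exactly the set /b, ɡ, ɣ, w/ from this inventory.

The class [+voice], [−coronal] has exactly /b, ɡ, ɣ, w/ as its extension in this inventory. No smaller conjunction from the listed features achieves this: [−coronal] alone would also admit /x, k/; [+voice] alone would also admit /z, r, n, ɾ, …/; and checking the remaining single features turns up none with this extension.

[+voice, −coronal]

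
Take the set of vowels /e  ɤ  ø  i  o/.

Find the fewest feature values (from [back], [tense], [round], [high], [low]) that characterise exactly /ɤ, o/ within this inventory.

[+back]

Every target segment is [+back] and no other inventory member is, so one feature is enough.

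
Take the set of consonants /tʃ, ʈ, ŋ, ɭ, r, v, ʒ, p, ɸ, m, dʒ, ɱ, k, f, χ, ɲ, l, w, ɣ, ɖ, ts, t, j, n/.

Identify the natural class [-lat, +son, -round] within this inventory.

ŋ, r, m, ɱ, ɲ, j, n

Checking each segment against [-lateral], [+sonorant], [-round]: /ŋ/ (velar nasal), /r/ (alveolar trill), /m/ (bilabial nasal), /ɱ/ (labiodental nasal), /ɲ/ (palatal nasal), /j/ (palatal glide), among others, satisfy every feature; every other segment in the inventory fails at least one.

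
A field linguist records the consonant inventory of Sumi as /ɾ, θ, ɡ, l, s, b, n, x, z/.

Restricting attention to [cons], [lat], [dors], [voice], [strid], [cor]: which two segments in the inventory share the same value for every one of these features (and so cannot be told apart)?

n, ɾ

On the given features, /n/ and /ɾ/ have an identical profile: [+consonantal], [−lateral], [−dorsal], [+voice], [−strident], [+coronal]. No other two segments in the inventory coincide on all 6 features. (They do differ in [nasal], which is not among the given features.)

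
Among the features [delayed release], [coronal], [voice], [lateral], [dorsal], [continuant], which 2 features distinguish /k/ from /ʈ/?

[coronal], [dorsal]

The two segments share [-delayed release], [-voice], [-lateral], [-continuant]. The only features from the list on which they differ: /k/ is [-coronal] while /ʈ/ is [+coronal]; /k/ is [+dorsal] while /ʈ/ is [-dorsal].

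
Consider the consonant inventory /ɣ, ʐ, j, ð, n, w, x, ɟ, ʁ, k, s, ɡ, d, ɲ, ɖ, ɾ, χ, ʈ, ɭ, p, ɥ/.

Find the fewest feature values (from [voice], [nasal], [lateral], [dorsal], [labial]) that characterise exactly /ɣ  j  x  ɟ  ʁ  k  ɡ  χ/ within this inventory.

/ɣ, j, x, ɟ, ʁ, k, ɡ, χ/ are all [-nasal], [-labial], [+dorsal], and no other segment in the inventory matches all three values. Dropping any one of them over-generates: [-labial, +dorsal] alone would also admit /ɲ/; [-nasal, +dorsal] alone would also admit /w, ɥ/; [-nasal, -labial] alone would also admit /ʐ, ð, s, d, …/. No other combination of two listed features picks out exactly this set either, so fewer than three features will not do.

[-nasal, -labial, +dorsal]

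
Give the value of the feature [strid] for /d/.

/d/ is the voiced alveolar stop, hence [−strident].

[−strident]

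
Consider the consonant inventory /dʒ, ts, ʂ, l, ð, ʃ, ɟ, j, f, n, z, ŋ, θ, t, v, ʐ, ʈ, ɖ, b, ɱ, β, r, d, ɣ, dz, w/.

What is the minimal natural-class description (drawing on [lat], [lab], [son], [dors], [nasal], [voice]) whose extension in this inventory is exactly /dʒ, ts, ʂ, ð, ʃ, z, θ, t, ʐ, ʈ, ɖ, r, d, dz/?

[−nasal, −lat, −lab, −dors]

Every target segment is [−nasal], [−lateral], [−labial], [−dorsal]; each remaining inventory member fails at least one of these. Each conjunct is needed — [−lateral, −labial, −dorsal] alone would also admit /n/; [−nasal, −labial, −dorsal] alone would also admit /l/; [−nasal, −lateral, −dorsal] alone would also admit /f, v, b, β/; [−nasal, −lateral, −labial] alone would also admit /ɟ, j, ɣ/ — and no other combination of three listed features has exactly this extension, so four is the minimum.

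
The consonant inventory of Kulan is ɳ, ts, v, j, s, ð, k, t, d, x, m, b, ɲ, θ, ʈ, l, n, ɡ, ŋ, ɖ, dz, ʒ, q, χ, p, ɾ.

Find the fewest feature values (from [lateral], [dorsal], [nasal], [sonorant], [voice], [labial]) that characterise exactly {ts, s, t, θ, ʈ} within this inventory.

[−voice, −labial, −dorsal]

Every target segment is [−voice], [−labial], [−dorsal]; each remaining inventory member fails at least one of these. Each conjunct is needed — [−labial, −dorsal] alone would also admit /ɳ, ð, d, l, …/; [−voice, −dorsal] alone would also admit /p/; [−voice, −labial] alone would also admit /k, x, q, χ/ — and no other combination of two listed features has exactly this extension, so three is the minimum.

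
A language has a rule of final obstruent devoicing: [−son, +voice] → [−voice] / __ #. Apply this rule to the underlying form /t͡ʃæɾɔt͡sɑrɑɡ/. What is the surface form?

[t͡ʃæɾɔt͡sɑrɑk]

The only segment in the rule's environment that also matches [−son, +voice] is /ɡ/. Applying [−voice] turns the voiced velar stop into /k/ (voiceless velar stop), giving [t͡ʃæɾɔt͡sɑrɑk].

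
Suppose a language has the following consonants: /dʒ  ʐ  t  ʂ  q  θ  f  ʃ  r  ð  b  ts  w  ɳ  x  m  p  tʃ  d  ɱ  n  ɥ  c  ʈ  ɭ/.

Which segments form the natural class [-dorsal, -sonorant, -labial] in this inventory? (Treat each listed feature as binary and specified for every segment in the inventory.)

Eliminate segments failing any feature: /q, w, x, ɥ, c/ are [+dorsal]; /f, b, p/ are [+labial]; /r, ɳ, m, ɱ, n, ɭ/ are [+sonorant]. The remaining /dʒ, ʐ, t, ʂ, θ, ʃ, ð, ts, tʃ, d, ʈ/ satisfy [-dorsal], [-sonorant], [-labial].

dʒ, ʐ, t, ʂ, θ, ʃ, ð, ts, tʃ, d, ʈ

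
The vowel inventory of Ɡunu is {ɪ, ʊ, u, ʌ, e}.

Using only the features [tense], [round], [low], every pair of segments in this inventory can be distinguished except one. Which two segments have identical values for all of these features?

ɪ, ʌ

On the given features, /ɪ/ and /ʌ/ have an identical profile: [-tense], [-round], [-low]. No other two segments in the inventory coincide on all 3 features. (They do differ in [high] and [back], which are not among the given features.)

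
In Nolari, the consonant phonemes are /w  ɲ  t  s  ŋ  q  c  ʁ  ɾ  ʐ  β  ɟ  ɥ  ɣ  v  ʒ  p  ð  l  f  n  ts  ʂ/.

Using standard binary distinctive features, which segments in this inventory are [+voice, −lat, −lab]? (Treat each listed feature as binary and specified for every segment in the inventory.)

ɲ, ŋ, ʁ, ɾ, ʐ, ɟ, ɣ, ʒ, ð, n

Checking each segment against [+voice], [−lateral], [−labial]: /ɲ/ (palatal nasal), /ŋ/ (velar nasal), /ʁ/ (voiced uvular fricative), /ɾ/ (alveolar tap), /ʐ/ (voiced retroflex fricative), /ɟ/ (voiced palatal stop), among others, satisfy every feature; every other segment in the inventory fails at least one.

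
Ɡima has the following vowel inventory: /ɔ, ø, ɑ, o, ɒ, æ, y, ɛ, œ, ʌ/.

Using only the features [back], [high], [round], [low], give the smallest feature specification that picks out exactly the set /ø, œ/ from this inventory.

/ø, œ/ are all [-high], [-back], [+round], and no other segment in the inventory matches all three values. Dropping any one of them over-generates: [-back, +round] alone would also admit /y/; [-high, +round] alone would also admit /ɔ, o, ɒ/; [-high, -back] alone would also admit /æ, ɛ/. No other combination of two listed features picks out exactly this set either, so fewer than three features will not do.

[-high, -back, +round]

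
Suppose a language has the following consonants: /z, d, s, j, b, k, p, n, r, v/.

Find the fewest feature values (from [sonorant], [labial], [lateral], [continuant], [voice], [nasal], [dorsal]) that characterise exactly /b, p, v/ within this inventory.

The target set is precisely the extension of [+labial] in this inventory.

[+labial]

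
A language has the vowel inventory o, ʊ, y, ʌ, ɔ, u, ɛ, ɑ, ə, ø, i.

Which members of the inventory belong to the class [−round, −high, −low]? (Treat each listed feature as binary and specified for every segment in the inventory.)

ʌ, ɛ, ə

Eliminate segments failing any feature: /o, ʊ, y, ɔ, u, ø/ are [+round]; /ɑ/ is [+low]; /i/ is [+high]. The remaining /ʌ, ɛ, ə/ satisfy [−round], [−high], [−low].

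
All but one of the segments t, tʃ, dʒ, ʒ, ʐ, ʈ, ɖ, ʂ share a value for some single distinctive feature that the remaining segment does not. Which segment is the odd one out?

/dʒ, ʂ, ɖ, ʐ, ʈ, ʒ, tʃ/ are all [−anterior], but /t/ (voiceless alveolar stop) is [+anterior]. No other single segment can be removed to leave a set sharing one feature value that the removed segment lacks, so /t/ is the odd one out.

t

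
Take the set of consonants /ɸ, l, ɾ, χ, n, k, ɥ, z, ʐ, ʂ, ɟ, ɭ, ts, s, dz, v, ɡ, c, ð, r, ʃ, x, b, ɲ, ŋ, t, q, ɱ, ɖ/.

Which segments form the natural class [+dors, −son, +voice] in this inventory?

Eliminate segments failing any feature: /ɸ, l, ɾ, n, z, ʐ, ʂ, ɭ, ts, s, dz, v, ð, r, ʃ, b, t, ɱ, ɖ/ are [−dorsal]; /χ, k, c, x, q/ are [−voice]; /ɥ, ɲ, ŋ/ are [+sonorant]. The remaining /ɟ, ɡ/ satisfy [+dorsal], [−sonorant], [+voice].

ɟ, ɡ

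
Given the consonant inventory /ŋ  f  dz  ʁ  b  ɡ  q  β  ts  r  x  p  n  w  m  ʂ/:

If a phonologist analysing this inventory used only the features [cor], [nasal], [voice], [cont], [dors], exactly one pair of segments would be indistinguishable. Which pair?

w, ʁ

/w/ (labial-velar glide) and /ʁ/ (voiced uvular fricative) are both [−coronal], [−nasal], [+voice], [+continuant], [+dorsal], so none of the listed features separates them. (They do differ in [labial], [round] and [high], which are not among the given features.) Every other pair in the inventory differs on at least one listed feature.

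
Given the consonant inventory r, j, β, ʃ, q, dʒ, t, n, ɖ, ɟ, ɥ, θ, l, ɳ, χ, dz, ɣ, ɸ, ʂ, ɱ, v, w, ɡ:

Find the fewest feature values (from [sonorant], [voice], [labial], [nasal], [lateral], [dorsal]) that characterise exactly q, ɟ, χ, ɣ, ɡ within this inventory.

[−sonorant, +dorsal]

The class [−sonorant], [+dorsal] has exactly /q, ɟ, χ, ɣ, ɡ/ as its extension in this inventory. No smaller conjunction from the listed features achieves this: [+dorsal] alone would also admit /j, ɥ, w/; [−sonorant] alone would also admit /β, ʃ, dʒ, t, …/; and checking the remaining single features turns up none with this extension.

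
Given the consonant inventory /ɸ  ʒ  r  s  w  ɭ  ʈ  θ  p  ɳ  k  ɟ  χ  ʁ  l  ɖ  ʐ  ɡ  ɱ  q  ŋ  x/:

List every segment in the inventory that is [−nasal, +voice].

ʒ, r, w, ɭ, ɟ, ʁ, l, ɖ, ʐ, ɡ

Among the inventory, the [−nasal] segments are /ɸ, ʒ, r, s, w, ɭ, ʈ, θ, p, k, ɟ, χ, ʁ, l, ɖ, ʐ, ɡ, q, x/.
Then [+voice] leaves /ʒ, r, w, ɭ, ɟ, ʁ, l, ɖ, ʐ, ɡ/.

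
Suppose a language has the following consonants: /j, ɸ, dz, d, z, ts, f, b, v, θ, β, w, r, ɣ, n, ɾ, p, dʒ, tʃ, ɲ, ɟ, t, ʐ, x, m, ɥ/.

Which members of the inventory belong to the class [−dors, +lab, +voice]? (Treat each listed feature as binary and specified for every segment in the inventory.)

b, v, β, m

Checking each segment against [−dorsal], [+labial], [+voice]: /b/ (voiced bilabial stop), /v/ (voiced labiodental fricative), /β/ (voiced bilabial fricative), /m/ (bilabial nasal) satisfy every feature; every other segment in the inventory fails at least one.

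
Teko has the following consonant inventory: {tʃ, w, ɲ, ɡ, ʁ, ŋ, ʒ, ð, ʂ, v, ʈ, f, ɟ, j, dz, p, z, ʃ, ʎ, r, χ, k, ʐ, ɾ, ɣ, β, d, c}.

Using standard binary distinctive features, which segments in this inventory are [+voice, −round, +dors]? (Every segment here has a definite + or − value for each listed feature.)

First, the [+voice] segments are /w, ɲ, ɡ, ʁ, ŋ, ʒ, ð, v, ɟ, j, dz, z, ʎ, r, ʐ, ɾ, ɣ, β, d/.
Then [−round] gives /ɲ, ɡ, ʁ, ŋ, ʒ, ð, v, ɟ, j, dz, z, ʎ, r, ʐ, ɾ, ɣ, β, d/.
Then [+dorsal] leaves /ɲ, ɡ, ʁ, ŋ, ɟ, j, ʎ, ɣ/.

ɲ, ɡ, ʁ, ŋ, ɟ, j, ʎ, ɣ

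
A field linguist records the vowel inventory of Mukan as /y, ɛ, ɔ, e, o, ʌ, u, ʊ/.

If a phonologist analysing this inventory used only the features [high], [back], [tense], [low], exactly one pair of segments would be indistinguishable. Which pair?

ɔ, ʌ

/ɔ/ (mid back rounded lax vowel) and /ʌ/ (mid back unrounded lax vowel) are both [-high], [+back], [-tense], [-low], so none of the listed features separates them. (They do differ in [labial] and [round], which are not among the given features.) Every other pair in the inventory differs on at least one listed feature.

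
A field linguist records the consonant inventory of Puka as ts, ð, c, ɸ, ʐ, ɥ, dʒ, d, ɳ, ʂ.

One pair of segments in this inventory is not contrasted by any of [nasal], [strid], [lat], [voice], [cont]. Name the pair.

ɥ, ð

On the given features, /ɥ/ and /ð/ have an identical profile: [−nasal], [−strident], [−lateral], [+voice], [+continuant]. No other two segments in the inventory coincide on all 5 features. (They do differ in [sonorant], [labial], [round] and [dorsal], which are not among the given features.)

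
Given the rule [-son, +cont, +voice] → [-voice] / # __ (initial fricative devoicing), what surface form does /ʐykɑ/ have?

[ʂykɑ]

Only the initial segment /ʐ/ is both word-initial and matches the structural description. It is a voiced retroflex fricative, so [-son, +cont, +voice] holds; changing it to [-voice] with all other features held fixed yields /ʂ/ (voiceless retroflex fricative). No other segment meets both the structural description and the environment, so the output is [ʂykɑ].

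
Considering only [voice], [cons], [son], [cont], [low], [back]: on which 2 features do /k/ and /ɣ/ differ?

[voice], [continuant]

The two segments share [+consonantal], [-sonorant], [-low], [+back]. The only features from the list on which they differ: /k/ is [-voice] while /ɣ/ is [+voice]; /k/ is [-continuant] while /ɣ/ is [+continuant].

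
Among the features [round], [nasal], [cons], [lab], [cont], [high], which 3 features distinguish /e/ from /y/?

The two segments share [−nasal], [−consonantal], [+continuant]. The only features from the list on which they differ: /e/ is [−labial] while /y/ is [+labial]; /e/ is [−round] while /y/ is [+round]; /e/ is [−high] while /y/ is [+high].

[labial], [round], [high]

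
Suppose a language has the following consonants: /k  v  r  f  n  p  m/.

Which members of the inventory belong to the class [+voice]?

v, r, n, m

The [+voice] segments here are /v, r, n, m/; the remaining /k, f, p/ are [−voice].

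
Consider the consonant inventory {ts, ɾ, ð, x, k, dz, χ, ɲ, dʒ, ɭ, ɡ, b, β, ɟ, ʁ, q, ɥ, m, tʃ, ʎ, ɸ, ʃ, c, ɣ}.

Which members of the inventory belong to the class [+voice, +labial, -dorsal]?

Eliminate segments failing any feature: /ts, x, k, χ, q, tʃ, ɸ, ʃ, c/ are [-voice]; /ɾ, ð, dz, ɲ, dʒ, ɭ, ɡ, ɟ, ʁ, ʎ, ɣ/ are [-labial]; /ɥ/ is [+dorsal]. The remaining /b, β, m/ satisfy [+voice], [+labial], [-dorsal].

b, β, m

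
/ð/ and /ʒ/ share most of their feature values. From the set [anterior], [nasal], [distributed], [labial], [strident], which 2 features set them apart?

/ð/ (voiced dental fricative) and /ʒ/ (voiced postalveolar fricative) agree on [-nasal], [+distributed], [-labial]. They differ on [strident] (/ð/ [-], /ʒ/ [+]), [anterior] (/ð/ [+], /ʒ/ [-]).

[strident], [anterior]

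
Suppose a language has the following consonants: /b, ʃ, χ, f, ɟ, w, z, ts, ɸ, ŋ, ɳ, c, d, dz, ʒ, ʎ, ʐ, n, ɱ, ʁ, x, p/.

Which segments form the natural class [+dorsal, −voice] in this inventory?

First, the [+dorsal] segments are /χ, ɟ, w, ŋ, c, ʎ, ʁ, x/.
Intersecting with [−voice] leaves /χ, c, x/.

χ, c, x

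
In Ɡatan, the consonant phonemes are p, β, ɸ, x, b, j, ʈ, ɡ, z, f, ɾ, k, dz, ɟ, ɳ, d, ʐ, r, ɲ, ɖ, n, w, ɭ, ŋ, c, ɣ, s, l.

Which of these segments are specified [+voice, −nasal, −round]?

The [+voice] segments are /β, b, j, ɡ, z, ɾ, dz, ɟ, ɳ, d, ʐ, r, ɲ, ɖ, n, w, ɭ, ŋ, ɣ, l/.
Intersecting with [−nasal] gives /β, b, j, ɡ, z, ɾ, dz, ɟ, d, ʐ, r, ɖ, w, ɭ, ɣ, l/.
Intersecting with [−round] leaves /β, b, j, ɡ, z, ɾ, dz, ɟ, d, ʐ, r, ɖ, ɭ, ɣ, l/.

β, b, j, ɡ, z, ɾ, dz, ɟ, d, ʐ, r, ɖ, ɭ, ɣ, l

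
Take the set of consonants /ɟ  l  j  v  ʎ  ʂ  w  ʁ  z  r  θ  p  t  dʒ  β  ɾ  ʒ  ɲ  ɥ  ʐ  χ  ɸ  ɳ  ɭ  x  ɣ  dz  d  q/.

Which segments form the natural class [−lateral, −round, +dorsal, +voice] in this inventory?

ɟ, j, ʁ, ɲ, ɣ

Checking each segment against [−lateral], [−round], [+dorsal], [+voice]: /ɟ/ (voiced palatal stop), /j/ (palatal glide), /ʁ/ (voiced uvular fricative), /ɲ/ (palatal nasal), /ɣ/ (voiced velar fricative) satisfy every feature; every other segment in the inventory fails at least one.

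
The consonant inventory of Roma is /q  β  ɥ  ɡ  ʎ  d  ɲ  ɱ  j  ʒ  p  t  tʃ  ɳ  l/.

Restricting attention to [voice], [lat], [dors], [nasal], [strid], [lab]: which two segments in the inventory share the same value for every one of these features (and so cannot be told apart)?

On the given features, /j/ and /ɡ/ have an identical profile: [+voice], [−lateral], [+dorsal], [−nasal], [−strident], [−labial]. No other two segments in the inventory coincide on all 6 features. (They do differ in [sonorant], [continuant] and [back], which are not among the given features.)

j, ɡ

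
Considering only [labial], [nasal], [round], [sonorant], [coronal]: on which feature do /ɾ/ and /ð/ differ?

[sonorant]

/ɾ/ is the alveolar tap and /ð/ is the voiced dental fricative. Both are [−labial], [−nasal], [−round], [+coronal]. /ɾ/ is [+sonorant] while /ð/ is [−sonorant], so the distinguishing feature is [sonorant].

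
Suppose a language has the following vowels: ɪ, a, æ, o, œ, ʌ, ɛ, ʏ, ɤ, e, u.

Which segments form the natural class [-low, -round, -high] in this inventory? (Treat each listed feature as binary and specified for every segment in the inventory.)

ʌ, ɛ, ɤ, e

Checking each segment against [-low], [-round], [-high]: /ʌ/ (mid back unrounded lax vowel), /ɛ/ (mid front unrounded lax vowel), /ɤ/ (mid back unrounded tense vowel), /e/ (mid front unrounded tense vowel) satisfy every feature; every other segment in the inventory fails at least one.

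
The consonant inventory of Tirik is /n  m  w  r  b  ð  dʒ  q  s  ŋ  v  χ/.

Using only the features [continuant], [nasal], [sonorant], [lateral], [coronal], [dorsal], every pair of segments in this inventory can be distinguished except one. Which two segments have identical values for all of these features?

s, ð

/s/ (voiceless alveolar fricative) and /ð/ (voiced dental fricative) are both [+continuant], [−nasal], [−sonorant], [−lateral], [+coronal], [−dorsal], so none of the listed features separates them. (They do differ in [voice], [strident] and [distributed], which are not among the given features.) Every other pair in the inventory differs on at least one listed feature.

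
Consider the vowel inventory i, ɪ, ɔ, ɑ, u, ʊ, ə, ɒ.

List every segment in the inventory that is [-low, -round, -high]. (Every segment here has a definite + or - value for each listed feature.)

ə

First, the [-low] segments are /i, ɪ, ɔ, u, ʊ, ə/.
Then [-round] gives /i, ɪ, ə/.
Within that set, [-high] leaves /ə/.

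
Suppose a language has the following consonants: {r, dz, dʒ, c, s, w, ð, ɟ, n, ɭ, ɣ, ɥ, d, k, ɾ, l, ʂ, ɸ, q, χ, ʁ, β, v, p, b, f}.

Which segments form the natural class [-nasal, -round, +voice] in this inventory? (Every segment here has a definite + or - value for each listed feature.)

Eliminate segments failing any feature: /c, s, k, ʂ, ɸ, q, χ, p, f/ are [-voice]; /w, ɥ/ are [+round]; /n/ is [+nasal]. The remaining /r, dz, dʒ, ð, ɟ, ɭ, ɣ, d, ɾ, l, ʁ, β, v, b/ satisfy [-nasal], [-round], [+voice].

r, dz, dʒ, ð, ɟ, ɭ, ɣ, d, ɾ, l, ʁ, β, v, b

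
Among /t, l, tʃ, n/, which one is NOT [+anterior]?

tʃ

Every segment except /tʃ/ is [+anterior]. /tʃ/ (voiceless postalveolar affricate) is [−anterior], so it is the exception.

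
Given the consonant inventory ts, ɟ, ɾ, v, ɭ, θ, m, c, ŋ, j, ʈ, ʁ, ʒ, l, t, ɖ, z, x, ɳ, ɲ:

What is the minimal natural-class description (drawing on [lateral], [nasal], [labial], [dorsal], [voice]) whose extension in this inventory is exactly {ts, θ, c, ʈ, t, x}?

[-voice]

/ts, θ, c, ʈ, t, x/ are exactly the [-voice] segments in the inventory, so a single feature suffices.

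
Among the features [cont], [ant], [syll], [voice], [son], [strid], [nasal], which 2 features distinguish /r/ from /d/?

/r/ is the alveolar trill and /d/ is the voiced alveolar stop. Both are [+anterior], [−syllabic], [+voice], [−strident], [−nasal]. /r/ is [+sonorant] while /d/ is [−sonorant]; /r/ is [+continuant] while /d/ is [−continuant], so the distinguishing features are [sonorant], [continuant].

[sonorant], [continuant]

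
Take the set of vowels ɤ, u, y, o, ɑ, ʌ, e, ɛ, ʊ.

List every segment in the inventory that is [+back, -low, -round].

Checking each segment against [+back], [-low], [-round]: /ɤ/ (mid back unrounded tense vowel), /ʌ/ (mid back unrounded lax vowel) satisfy every feature; every other segment in the inventory fails at least one.

ɤ, ʌ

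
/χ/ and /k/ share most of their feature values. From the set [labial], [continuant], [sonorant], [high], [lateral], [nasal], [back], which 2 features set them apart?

The two segments share [−labial], [−sonorant], [−lateral], [−nasal], [+back]. The only features from the list on which they differ: /χ/ is [+continuant] while /k/ is [−continuant]; /χ/ is [−high] while /k/ is [+high].

[continuant], [high]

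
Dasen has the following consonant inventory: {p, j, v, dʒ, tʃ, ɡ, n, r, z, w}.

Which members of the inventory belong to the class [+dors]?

The feature [dorsal] marks segments articulated with the tongue body. In this inventory /j, ɡ, w/ have that property, so they are [+dorsal]; /p, v, dʒ, tʃ, n, r, z/ are [−dorsal].

j, ɡ, w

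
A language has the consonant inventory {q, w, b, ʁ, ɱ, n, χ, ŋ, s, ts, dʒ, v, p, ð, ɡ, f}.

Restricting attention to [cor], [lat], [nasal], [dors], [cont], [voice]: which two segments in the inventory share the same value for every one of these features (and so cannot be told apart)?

On the given features, /ʁ/ and /w/ have an identical profile: [−coronal], [−lateral], [−nasal], [+dorsal], [+continuant], [+voice]. No other two segments in the inventory coincide on all 6 features. (They do differ in [labial], [round] and [high], which are not among the given features.)

ʁ, w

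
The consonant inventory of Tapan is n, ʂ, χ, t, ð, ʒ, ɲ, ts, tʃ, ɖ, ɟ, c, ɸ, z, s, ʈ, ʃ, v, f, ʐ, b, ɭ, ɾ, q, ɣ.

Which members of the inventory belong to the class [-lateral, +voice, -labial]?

Eliminate segments failing any feature: /ʂ, χ, t, ts, tʃ, c, ɸ, s, ʈ, ʃ, f, q/ are [-voice]; /v, b/ are [+labial]; /ɭ/ is [+lateral]. The remaining /n, ð, ʒ, ɲ, ɖ, ɟ, z, ʐ, ɾ, ɣ/ satisfy [-lateral], [+voice], [-labial].

n, ð, ʒ, ɲ, ɖ, ɟ, z, ʐ, ɾ, ɣ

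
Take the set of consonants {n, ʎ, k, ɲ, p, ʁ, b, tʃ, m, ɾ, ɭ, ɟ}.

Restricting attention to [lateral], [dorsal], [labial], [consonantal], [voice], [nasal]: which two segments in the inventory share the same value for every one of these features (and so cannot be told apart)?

/ɟ/ (voiced palatal stop) and /ʁ/ (voiced uvular fricative) are both [−lateral], [+dorsal], [−labial], [+consonantal], [+voice], [−nasal], so none of the listed features separates them. (They do differ in [continuant], [high] and [back], which are not among the given features.) Every other pair in the inventory differs on at least one listed feature.

ɟ, ʁ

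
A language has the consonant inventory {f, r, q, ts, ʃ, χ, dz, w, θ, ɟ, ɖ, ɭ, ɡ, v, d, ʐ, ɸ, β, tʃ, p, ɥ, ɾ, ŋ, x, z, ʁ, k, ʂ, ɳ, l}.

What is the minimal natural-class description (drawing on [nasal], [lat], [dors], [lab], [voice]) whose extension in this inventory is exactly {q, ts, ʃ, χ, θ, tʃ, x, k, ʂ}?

[−voice, −lab]

The class [−voice], [−labial] has exactly /q, ts, ʃ, χ, θ, tʃ, x, k, ʂ/ as its extension in this inventory. No smaller conjunction from the listed features achieves this: [−labial] alone would also admit /r, dz, ɟ, ɖ, …/; [−voice] alone would also admit /f, ɸ, p/; and checking the remaining single features turns up none with this extension.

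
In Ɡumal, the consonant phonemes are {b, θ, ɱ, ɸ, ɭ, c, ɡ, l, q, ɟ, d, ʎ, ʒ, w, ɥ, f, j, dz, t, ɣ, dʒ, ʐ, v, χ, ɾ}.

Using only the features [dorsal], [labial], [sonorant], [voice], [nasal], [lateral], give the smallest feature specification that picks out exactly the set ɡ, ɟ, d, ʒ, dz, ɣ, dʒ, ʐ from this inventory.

The class [−sonorant], [+voice], [−labial] has exactly /ɡ, ɟ, d, ʒ, dz, ɣ, dʒ, ʐ/ as its extension in this inventory. No smaller conjunction from the listed features achieves this: [+voice, −labial] alone would also admit /ɭ, l, ʎ, j, …/; [−sonorant, −labial] alone would also admit /θ, c, q, t, …/; [−sonorant, +voice] alone would also admit /b, v/; and checking the remaining two-feature bundles turns up none with this extension.

[−sonorant, +voice, −labial]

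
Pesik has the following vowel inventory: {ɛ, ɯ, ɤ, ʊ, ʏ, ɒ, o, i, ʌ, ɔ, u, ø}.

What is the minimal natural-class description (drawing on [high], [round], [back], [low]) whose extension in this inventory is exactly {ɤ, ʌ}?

The class [-high], [+back], [-round] has exactly /ɤ, ʌ/ as its extension in this inventory. No smaller conjunction from the listed features achieves this: [+back, -round] alone would also admit /ɯ/; [-high, -round] alone would also admit /ɛ/; [-high, +back] alone would also admit /ɒ, o, ɔ/; and checking the remaining two-feature bundles turns up none with this extension.

[-high, +back, -round]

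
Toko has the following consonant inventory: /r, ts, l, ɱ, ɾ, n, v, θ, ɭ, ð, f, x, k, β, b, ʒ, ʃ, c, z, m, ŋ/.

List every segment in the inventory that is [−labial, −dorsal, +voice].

First, the [−labial] segments are /r, ts, l, ɾ, n, θ, ɭ, ð, x, k, ʒ, ʃ, c, z, ŋ/.
Within that set, [−dorsal] gives /r, ts, l, ɾ, n, θ, ɭ, ð, ʒ, ʃ, z/.
Among these, [+voice] leaves /r, l, ɾ, n, ɭ, ð, ʒ, z/.

r, l, ɾ, n, ɭ, ð, ʒ, z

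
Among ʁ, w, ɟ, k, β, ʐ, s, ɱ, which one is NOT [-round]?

w

Every segment except /w/ is [-round]. /w/ (labial-velar glide) is [+round], so it is the exception.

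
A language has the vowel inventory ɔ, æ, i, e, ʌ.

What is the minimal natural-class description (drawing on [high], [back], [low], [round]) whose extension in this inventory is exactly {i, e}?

[-low, -back]

Every target segment is [-low], [-back]; each remaining inventory member fails at least one of these. Each conjunct is needed — [-back] alone would also admit /æ/; [-low] alone would also admit /ɔ, ʌ/ — and no other single listed feature has exactly this extension, so two is the minimum.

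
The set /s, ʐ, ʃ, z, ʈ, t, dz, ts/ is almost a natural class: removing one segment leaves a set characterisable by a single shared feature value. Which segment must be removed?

The remaining segments after removing /ʃ/ share [-distributed]; /ʃ/ (voiceless postalveolar fricative) is [+distributed]. For every other candidate removal, the leftover set fails to share any single feature value that the removed segment lacks.

ʃ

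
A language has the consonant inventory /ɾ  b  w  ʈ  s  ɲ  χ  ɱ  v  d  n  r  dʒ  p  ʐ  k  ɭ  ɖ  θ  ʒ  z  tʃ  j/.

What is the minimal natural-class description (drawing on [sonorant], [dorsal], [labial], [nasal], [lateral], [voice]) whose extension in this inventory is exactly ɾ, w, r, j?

[+sonorant, −nasal, −lateral]

Every target segment is [+sonorant], [−nasal], [−lateral]; each remaining inventory member fails at least one of these. Each conjunct is needed — [−nasal, −lateral] alone would also admit /b, ʈ, s, χ, …/; [+sonorant, −lateral] alone would also admit /ɲ, ɱ, n/; [+sonorant, −nasal] alone would also admit /ɭ/ — and no other combination of two listed features has exactly this extension, so three is the minimum.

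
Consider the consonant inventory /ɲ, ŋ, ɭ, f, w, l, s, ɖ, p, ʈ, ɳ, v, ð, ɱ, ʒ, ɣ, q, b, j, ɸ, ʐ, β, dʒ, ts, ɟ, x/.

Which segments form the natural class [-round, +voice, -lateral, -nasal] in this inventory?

ɖ, v, ð, ʒ, ɣ, b, j, ʐ, β, dʒ, ɟ

Among the inventory, the [-round] segments are /ɲ, ŋ, ɭ, f, l, s, ɖ, p, ʈ, ɳ, v, ð, ɱ, ʒ, ɣ, q, b, j, ɸ, ʐ, β, dʒ, ts, ɟ, x/.
Among these, [+voice] gives /ɲ, ŋ, ɭ, l, ɖ, ɳ, v, ð, ɱ, ʒ, ɣ, b, j, ʐ, β, dʒ, ɟ/.
Intersecting with [-lateral] gives /ɲ, ŋ, ɖ, ɳ, v, ð, ɱ, ʒ, ɣ, b, j, ʐ, β, dʒ, ɟ/.
Within that set, [-nasal] leaves /ɖ, v, ð, ʒ, ɣ, b, j, ʐ, β, dʒ, ɟ/.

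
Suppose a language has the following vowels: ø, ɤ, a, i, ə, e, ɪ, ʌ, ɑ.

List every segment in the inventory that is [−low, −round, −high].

ɤ, ə, e, ʌ

Eliminate segments failing any feature: /ø/ is [+round]; /a, ɑ/ are [+low]; /i, ɪ/ are [+high]. The remaining /ɤ, ə, e, ʌ/ satisfy [−low], [−round], [−high].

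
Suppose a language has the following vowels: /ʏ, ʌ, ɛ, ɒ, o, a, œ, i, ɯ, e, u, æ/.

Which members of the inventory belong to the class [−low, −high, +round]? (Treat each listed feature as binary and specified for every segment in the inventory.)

o, œ

Eliminate segments failing any feature: /ʏ, i, ɯ, u/ are [+high]; /ʌ, ɛ, e/ are [−round]; /ɒ, a, æ/ are [+low]. The remaining /o, œ/ satisfy [−low], [−high], [+round].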